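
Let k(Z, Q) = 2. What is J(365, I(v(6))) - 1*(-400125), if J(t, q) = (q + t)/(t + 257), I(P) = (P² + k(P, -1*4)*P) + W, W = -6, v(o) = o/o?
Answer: 124439056/311 ≈ 4.0013e+5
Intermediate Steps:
v(o) = 1
I(P) = -6 + P² + 2*P (I(P) = (P² + 2*P) - 6 = -6 + P² + 2*P)
J(t, q) = (q + t)/(257 + t)
J(365, I(v(6))) - 1*(-400125) = ((-6 + 1² + 2*1) + 365)/(257 + 365) - 1*(-400125) = ((-6 + 1 + 2) + 365)/622 + 400125 = (-3 + 365)/622 + 400125 = (1/622)*362 + 400125 = 181/311 + 400125 = 124439056/311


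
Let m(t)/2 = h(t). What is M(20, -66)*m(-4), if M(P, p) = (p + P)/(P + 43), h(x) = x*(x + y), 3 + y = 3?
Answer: -1472/63 ≈ -23.365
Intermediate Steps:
y = 0 (y = -3 + 3 = 0)
h(x) = x² (h(x) = x*(x + 0) = x*x = x²)
m(t) = 2*t²
M(P, p) = (P + p)/(43 + P)
M(20, -66)*m(-4) = ((20 - 66)/(43 + 20))*(2*(-4)²) = (-46/63)*(2*16) = ((1/63)*(-46))*32 = -46/63*32 = -1472/63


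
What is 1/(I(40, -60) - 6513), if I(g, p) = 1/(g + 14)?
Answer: -54/351701 ≈ -0.00015354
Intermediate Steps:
I(g, p) = 1/(14 + g)
1/(I(40, -60) - 6513) = 1/(1/(14 + 40) - 6513) = 1/(1/54 - 6513) = 1/(-351701/54) = -54/351701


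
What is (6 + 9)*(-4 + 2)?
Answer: -30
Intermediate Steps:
(6 + 9)*(-4 + 2) = 15*(-2) = -30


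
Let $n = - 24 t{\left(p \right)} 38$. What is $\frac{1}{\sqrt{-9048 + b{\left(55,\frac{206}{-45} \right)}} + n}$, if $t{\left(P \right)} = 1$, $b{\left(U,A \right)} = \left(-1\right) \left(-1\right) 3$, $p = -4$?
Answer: $- \frac{304}{280263} - \frac{i \sqrt{1005}}{280263} \approx -0.0010847 - 0.00011311 i$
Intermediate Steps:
$b{\left(U,A \right)} = 3$ ($b{\left(U,A \right)} = 1 \cdot 3 = 3$)
$n = -912$ ($n = \left(-24\right) 1 \cdot 38 = \left(-24\right) 38 = -912$)
$\frac{1}{\sqrt{-9048 + b{\left(55,\frac{206}{-45} \right)}} + n} = \frac{1}{\sqrt{-9048 + 3} - 912} = \frac{1}{\sqrt{-9045} - 912} = \frac{1}{3 i \sqrt{1005} - 912} = \frac{1}{-912 + 3 i \sqrt{1005}}$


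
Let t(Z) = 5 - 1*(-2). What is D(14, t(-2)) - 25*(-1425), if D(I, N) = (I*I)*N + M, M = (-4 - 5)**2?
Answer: 37078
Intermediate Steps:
t(Z) = 7 (t(Z) = 5 + 2 = 7)
M = 81 (M = (-9)**2 = 81)
D(I, N) = 81 + N*I**2 (D(I, N) = (I*I)*N + 81 = I**2*N + 81 = N*I**2 + 81 = 81 + N*I**2)
D(14, t(-2)) - 25*(-1425) = (81 + 7*14**2) - 25*(-1425) = (81 + 7*196) + 35625 = (81 + 1372) + 35625 = 1453 + 35625 = 37078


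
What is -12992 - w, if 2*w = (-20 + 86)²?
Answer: -15170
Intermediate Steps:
w = 2178 (w = (-20 + 86)²/2 = (½)*66² = (½)*4356 = 2178)
-12992 - w = -12992 - 1*2178 = -12992 - 2178 = -15170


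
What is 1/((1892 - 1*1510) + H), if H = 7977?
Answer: 1/8359 ≈ 0.00011963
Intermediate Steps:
1/((1892 - 1*1510) + H) = 1/((1892 - 1*1510) + 7977) = 1/((1892 - 1510) + 7977) = 1/(382 + 7977) = 1/8359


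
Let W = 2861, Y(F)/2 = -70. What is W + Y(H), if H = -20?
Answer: 2721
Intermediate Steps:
Y(F) = -140 (Y(F) = 2*(-70) = -140)
W + Y(H) = 2861 - 140 = 2721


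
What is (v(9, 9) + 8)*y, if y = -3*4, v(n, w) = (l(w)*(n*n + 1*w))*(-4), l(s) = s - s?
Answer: -96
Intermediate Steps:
l(s) = 0
v(n, w) = 0 (v(n, w) = (0*(n*n + 1*w))*(-4) = (0*(n**2 + w))*(-4) = (0*(w + n**2))*(-4) = 0*(-4) = 0)
y = -12
(v(9, 9) + 8)*y = (0 + 8)*(-12) = 8*(-12) = -96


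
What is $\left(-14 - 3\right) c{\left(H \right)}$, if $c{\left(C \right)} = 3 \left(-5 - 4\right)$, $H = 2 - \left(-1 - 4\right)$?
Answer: $459$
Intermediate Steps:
$H = 7$ ($H = 2 - \left(-1 - 4\right) = 2 - -5 = 2 + 5 = 7$)
$c{\left(C \right)} = -27$ ($c{\left(C \right)} = 3 \left(-9\right) = -27$)
$\left(-14 - 3\right) c{\left(H \right)} = \left(-14 - 3\right) \left(-27\right) = \left(-17\right) \left(-27\right) = 459$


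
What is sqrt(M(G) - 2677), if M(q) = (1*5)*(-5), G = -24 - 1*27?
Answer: I*sqrt(2702) ≈ 51.981*I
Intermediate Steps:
G = -51 (G = -24 - 27 = -51)
M(q) = -25 (M(q) = 5*(-5) = -25)
sqrt(M(G) - 2677) = sqrt(-25 - 2677) = sqrt(-2702) = I*sqrt(2702)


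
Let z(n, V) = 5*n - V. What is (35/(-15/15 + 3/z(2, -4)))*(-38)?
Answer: 18620/11 ≈ 1692.7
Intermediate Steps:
z(n, V) = -V + 5*n
(35/(-15/15 + 3/z(2, -4)))*(-38) = (35/(-15/15 + 3/(-1*(-4) + 5*2)))*(-38) = (35/(-15*1/15 + 3/(4 + 10)))*(-38) = (35/(-1 + 3/14))*(-38) = (35/(-11/14))*(-38) = (35*(-14/11))*(-38) = -490/11*(-38) = 18620/11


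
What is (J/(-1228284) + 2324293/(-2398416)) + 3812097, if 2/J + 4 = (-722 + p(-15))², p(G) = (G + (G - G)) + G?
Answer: 4562265063616343178679/1196786499246000 ≈ 3.8121e+6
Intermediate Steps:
p(G) = 2*G (p(G) = (G + 0) + G = G + G = 2*G)
J = 1/282750 (J = 2/(-4 + (-722 + 2*(-15))²) = 2/(-4 + (-722 - 30)²) = 2/(-4 + (-752)²) = 2/(-4 + 565504) = 2/565500 = 2*(1/565500) = 1/282750 ≈ 3.5367e-6)
(J/(-1228284) + 2324293/(-2398416)) + 3812097 = ((1/282750)/(-1228284) + 2324293/(-2398416)) + 3812097 = ((1/282750)*(-1/1228284) + 2324293*(-1/2398416)) + 3812097 = (-1/347297301000 - 2324293/2398416) + 3812097 = -1159799835683321/1196786499246000 + 3812097 = 4562265063616343178679/1196786499246000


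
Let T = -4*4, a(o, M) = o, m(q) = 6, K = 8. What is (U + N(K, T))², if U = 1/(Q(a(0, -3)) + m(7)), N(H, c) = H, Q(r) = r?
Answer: 2401/36 ≈ 66.694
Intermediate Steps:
T = -16
U = ⅙ (U = 1/(0 + 6) = 1/6 = ⅙ ≈ 0.16667)
(U + N(K, T))² = (⅙ + 8)² = (49/6)² = 2401/36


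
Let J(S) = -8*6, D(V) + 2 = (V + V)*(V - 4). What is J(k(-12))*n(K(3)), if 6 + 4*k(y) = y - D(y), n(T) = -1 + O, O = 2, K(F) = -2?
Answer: -48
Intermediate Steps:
D(V) = -2 + 2*V*(-4 + V) (D(V) = -2 + (V + V)*(V - 4) = -2 + (2*V)*(-4 + V) = -2 + 2*V*(-4 + V))
n(T) = 1 (n(T) = -1 + 2 = 1)
k(y) = -1 - y²/2 + 9*y/4 (k(y) = -3/2 + (y - (-2 - 8*y + 2*y²))/4 = -3/2 + (y + (2 - 2*y² + 8*y))/4 = -3/2 + (2 - 2*y² + 9*y)/4 = -3/2 + (½ - y²/2 + 9*y/4) = -1 - y²/2 + 9*y/4)
J(S) = -48
J(k(-12))*n(K(3)) = -48*1 = -48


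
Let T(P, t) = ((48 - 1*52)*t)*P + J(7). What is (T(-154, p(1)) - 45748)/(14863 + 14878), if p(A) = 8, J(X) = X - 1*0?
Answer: -40813/29741 ≈ -1.3723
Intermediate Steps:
J(X) = X (J(X) = X + 0 = X)
T(P, t) = 7 - 4*P*t (T(P, t) = ((48 - 1*52)*t)*P + 7 = ((48 - 52)*t)*P + 7 = (-4*t)*P + 7 = -4*P*t + 7 = 7 - 4*P*t)
(T(-154, p(1)) - 45748)/(14863 + 14878) = ((7 - 4*(-154)*8) - 45748)/(14863 + 14878) = ((7 + 4928) - 45748)/29741 = (4935 - 45748)*(1/29741) = -40813*1/29741 = -40813/29741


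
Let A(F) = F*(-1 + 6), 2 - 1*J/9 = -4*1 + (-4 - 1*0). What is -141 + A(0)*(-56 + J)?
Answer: -141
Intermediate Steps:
J = 90 (J = 18 - 9*(-4*1 + (-4 - 1*0)) = 18 - 9*(-4 + (-4 + 0)) = 18 - 9*(-4 - 4) = 18 - 9*(-8) = 18 + 72 = 90)
A(F) = 5*F (A(F) = F*5 = 5*F)
-141 + A(0)*(-56 + J) = -141 + (5*0)*(-56 + 90) = -141 + 0*34 = -141 + 0 = -141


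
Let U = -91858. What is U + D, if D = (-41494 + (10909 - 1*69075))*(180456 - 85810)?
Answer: -9432512218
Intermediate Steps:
D = -9432420360 (D = (-41494 + (10909 - 69075))*94646 = (-41494 - 58166)*94646 = -99660*94646 = -9432420360)
U + D = -91858 - 9432420360 = -9432512218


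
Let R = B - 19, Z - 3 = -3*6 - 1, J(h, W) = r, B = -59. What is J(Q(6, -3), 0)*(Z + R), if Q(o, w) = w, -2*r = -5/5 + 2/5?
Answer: -141/5 ≈ -28.200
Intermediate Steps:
r = 3/10 (r = -(-5/5 + 2/5)/2 = -(-5*⅕ + 2*(⅕))/2 = -(-1 + ⅖)/2 = -½*(-⅗) = 3/10 ≈ 0.30000)
J(h, W) = 3/10
Z = -16 (Z = 3 + (-3*6 - 1) = 3 + (-18 - 1) = 3 - 19 = -16)
R = -78 (R = -59 - 19 = -78)
J(Q(6, -3), 0)*(Z + R) = 3*(-16 - 78)/10 = (3/10)*(-94) = -141/5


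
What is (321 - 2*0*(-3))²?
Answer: 103041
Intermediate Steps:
(321 - 2*0*(-3))² = (321 + 0*(-3))² = (321 + 0)² = 321² = 103041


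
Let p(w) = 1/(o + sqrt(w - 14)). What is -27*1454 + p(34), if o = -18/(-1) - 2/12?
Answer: -421198440/10729 - 72*sqrt(5)/10729 ≈ -39258.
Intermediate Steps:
o = 107/6 (o = -18*(-1) - 2*1/12 = 18 - 1/6 = 107/6 ≈ 17.833)
p(w) = 1/(107/6 + sqrt(-14 + w)) (p(w) = 1/(107/6 + sqrt(w - 14)) = 1/(107/6 + sqrt(-14 + w)))
-27*1454 + p(34) = -27*1454 + 6/(107 + 6*sqrt(-14 + 34)) = -39258 + 6/(107 + 6*sqrt(20)) = -39258 + 6/(107 + 6*(2*sqrt(5))) = -39258 + 6/(107 + 12*sqrt(5))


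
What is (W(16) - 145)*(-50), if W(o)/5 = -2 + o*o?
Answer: -56250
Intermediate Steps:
W(o) = -10 + 5*o² (W(o) = 5*(-2 + o*o) = 5*(-2 + o²) = -10 + 5*o²)
(W(16) - 145)*(-50) = ((-10 + 5*16²) - 145)*(-50) = ((-10 + 5*256) - 145)*(-50) = ((-10 + 1280) - 145)*(-50) = (1270 - 145)*(-50) = 1125*(-50) = -56250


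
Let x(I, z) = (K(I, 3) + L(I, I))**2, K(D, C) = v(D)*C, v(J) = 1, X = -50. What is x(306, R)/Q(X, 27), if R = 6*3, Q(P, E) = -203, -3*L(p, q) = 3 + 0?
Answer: -4/203 ≈ -0.019704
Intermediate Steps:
L(p, q) = -1 (L(p, q) = -(3 + 0)/3 = -1/3*3 = -1)
R = 18
K(D, C) = C (K(D, C) = 1*C = C)
x(I, z) = 4 (x(I, z) = (3 - 1)**2 = 2**2 = 4)
x(306, R)/Q(X, 27) = 4/(-203) = 4*(-1/203) = -4/203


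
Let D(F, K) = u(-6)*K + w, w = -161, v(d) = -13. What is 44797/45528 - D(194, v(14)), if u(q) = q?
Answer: 3823621/45528 ≈ 83.984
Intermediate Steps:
D(F, K) = -161 - 6*K (D(F, K) = -6*K - 161 = -161 - 6*K)
44797/45528 - D(194, v(14)) = 44797/45528 - (-161 - 6*(-13)) = 44797*(1/45528) - (-161 + 78) = 44797/45528 - 1*(-83) = 44797/45528 + 83 = 3823621/45528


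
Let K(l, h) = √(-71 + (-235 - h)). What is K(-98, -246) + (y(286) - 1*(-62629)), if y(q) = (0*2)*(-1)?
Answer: 62629 + 2*I*√15 ≈ 62629.0 + 7.746*I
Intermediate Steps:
y(q) = 0 (y(q) = 0*(-1) = 0)
K(l, h) = √(-306 - h)
K(-98, -246) + (y(286) - 1*(-62629)) = √(-306 - 1*(-246)) + (0 - 1*(-62629)) = √(-306 + 246) + (0 + 62629) = √(-60) + 62629 = 2*I*√15 + 62629 = 62629 + 2*I*√15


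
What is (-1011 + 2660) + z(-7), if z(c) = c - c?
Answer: 1649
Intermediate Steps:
z(c) = 0
(-1011 + 2660) + z(-7) = (-1011 + 2660) + 0 = 1649 + 0 = 1649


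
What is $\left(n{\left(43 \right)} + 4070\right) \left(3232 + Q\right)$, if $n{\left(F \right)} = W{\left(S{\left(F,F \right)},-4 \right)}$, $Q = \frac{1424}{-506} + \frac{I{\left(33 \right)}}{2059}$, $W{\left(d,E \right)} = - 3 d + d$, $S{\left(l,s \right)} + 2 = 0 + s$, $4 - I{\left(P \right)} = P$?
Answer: $\frac{231326376668}{17963} \approx 1.2878 \cdot 10^{7}$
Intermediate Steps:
$I{\left(P \right)} = 4 - P$
$S{\left(l,s \right)} = -2 + s$ ($S{\left(l,s \right)} = -2 + \left(0 + s\right) = -2 + s$)
$W{\left(d,E \right)} = - 2 d$
$Q = - \frac{50805}{17963}$ ($Q = \frac{1424}{-506} + \frac{4 - 33}{2059} = 1424 \left(- \frac{1}{506}\right) + \left(4 - 33\right) \frac{1}{2059} = - \frac{712}{253} - \frac{1}{71} = - \frac{50805}{17963} \approx -2.8283$)
$n{\left(F \right)} = 4 - 2 F$ ($n{\left(F \right)} = - 2 \left(-2 + F\right) = 4 - 2 F$)
$\left(n{\left(43 \right)} + 4070\right) \left(3232 + Q\right) = \left(\left(4 - 86\right) + 4070\right) \left(3232 - \frac{50805}{17963}\right) = \left(\left(4 - 86\right) + 4070\right) \frac{58005611}{17963} = \left(-82 + 4070\right) \frac{58005611}{17963} = 3988 \cdot \frac{58005611}{17963} = \frac{231326376668}{17963}$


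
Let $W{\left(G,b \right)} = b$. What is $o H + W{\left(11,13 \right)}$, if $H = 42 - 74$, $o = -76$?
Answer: $2445$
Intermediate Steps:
$H = -32$
$o H + W{\left(11,13 \right)} = \left(-76\right) \left(-32\right) + 13 = 2432 + 13 = 2445$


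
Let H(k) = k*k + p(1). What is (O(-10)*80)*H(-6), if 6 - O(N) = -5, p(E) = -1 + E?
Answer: 31680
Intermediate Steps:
O(N) = 11 (O(N) = 6 - 1*(-5) = 6 + 5 = 11)
H(k) = k² (H(k) = k*k + (-1 + 1) = k² + 0 = k²)
(O(-10)*80)*H(-6) = (11*80)*(-6)² = 880*36 = 31680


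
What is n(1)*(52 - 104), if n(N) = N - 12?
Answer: 572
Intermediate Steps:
n(N) = -12 + N
n(1)*(52 - 104) = (-12 + 1)*(52 - 104) = -11*(-52) = 572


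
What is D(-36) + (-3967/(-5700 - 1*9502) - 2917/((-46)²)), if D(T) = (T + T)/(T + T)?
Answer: -1891315/16083716 ≈ -0.11759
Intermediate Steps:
D(T) = 1 (D(T) = (2*T)/((2*T)) = (2*T)*(1/(2*T)) = 1)
D(-36) + (-3967/(-5700 - 1*9502) - 2917/((-46)²)) = 1 + (-3967/(-5700 - 1*9502) - 2917/((-46)²)) = 1 + (-3967/(-5700 - 9502) - 2917/2116) = 1 + (-3967/(-15202) - 2917*1/2116) = 1 + (-3967*(-1/15202) - 2917/2116) = 1 + (3967/15202 - 2917/2116) = 1 - 17975031/16083716 = -1891315/16083716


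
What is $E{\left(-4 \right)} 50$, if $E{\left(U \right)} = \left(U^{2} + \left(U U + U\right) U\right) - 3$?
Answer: $-1750$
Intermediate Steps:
$E{\left(U \right)} = -3 + U^{2} + U \left(U + U^{2}\right)$ ($E{\left(U \right)} = \left(U^{2} + \left(U^{2} + U\right) U\right) - 3 = \left(U^{2} + \left(U + U^{2}\right) U\right) - 3 = \left(U^{2} + U \left(U + U^{2}\right)\right) - 3 = -3 + U^{2} + U \left(U + U^{2}\right)$)
$E{\left(-4 \right)} 50 = \left(-3 + \left(-4\right)^{3} + 2 \left(-4\right)^{2}\right) 50 = \left(-3 - 64 + 2 \cdot 16\right) 50 = \left(-3 - 64 + 32\right) 50 = \left(-35\right) 50 = -1750$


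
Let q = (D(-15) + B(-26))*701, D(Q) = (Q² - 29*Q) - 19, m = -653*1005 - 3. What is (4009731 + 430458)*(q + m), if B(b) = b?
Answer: -999721873917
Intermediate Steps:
m = -656268 (m = -656265 - 3 = -656268)
D(Q) = -19 + Q² - 29*Q
q = 431115 (q = ((-19 + (-15)² - 29*(-15)) - 26)*701 = ((-19 + 225 + 435) - 26)*701 = (641 - 26)*701 = 615*701 = 431115)
(4009731 + 430458)*(q + m) = (4009731 + 430458)*(431115 - 656268) = 4440189*(-225153) = -999721873917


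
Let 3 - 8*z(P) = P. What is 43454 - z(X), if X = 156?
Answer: 347785/8 ≈ 43473.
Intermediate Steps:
z(P) = 3/8 - P/8
43454 - z(X) = 43454 - (3/8 - ⅛*156) = 43454 - (3/8 - 39/2) = 43454 - 1*(-153/8) = 43454 + 153/8 = 347785/8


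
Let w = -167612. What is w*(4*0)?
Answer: 0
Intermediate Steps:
w*(4*0) = -670448*0 = -167612*0 = 0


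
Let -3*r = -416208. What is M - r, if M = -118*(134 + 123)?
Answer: -169062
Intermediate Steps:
r = 138736 (r = -1/3*(-416208) = 138736)
M = -30326 (M = -118*257 = -30326)
M - r = -30326 - 1*138736 = -30326 - 138736 = -169062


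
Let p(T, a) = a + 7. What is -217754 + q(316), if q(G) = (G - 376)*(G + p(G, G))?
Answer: -256094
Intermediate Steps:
p(T, a) = 7 + a
q(G) = (-376 + G)*(7 + 2*G) (q(G) = (G - 376)*(G + (7 + G)) = (-376 + G)*(7 + 2*G))
-217754 + q(316) = -217754 + (-2632 - 745*316 + 2*316**2) = -217754 + (-2632 - 235420 + 2*99856) = -217754 + (-2632 - 235420 + 199712) = -217754 - 38340 = -256094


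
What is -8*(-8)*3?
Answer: 192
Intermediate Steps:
-8*(-8)*3 = 64*3 = 192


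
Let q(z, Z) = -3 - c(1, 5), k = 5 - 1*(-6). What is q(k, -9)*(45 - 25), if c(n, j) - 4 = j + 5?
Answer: -340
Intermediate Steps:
c(n, j) = 9 + j (c(n, j) = 4 + (j + 5) = 4 + (5 + j) = 9 + j)
k = 11 (k = 5 + 6 = 11)
q(z, Z) = -17 (q(z, Z) = -3 - (9 + 5) = -3 - 1*14 = -3 - 14 = -17)
q(k, -9)*(45 - 25) = -17*(45 - 25) = -17*20 = -340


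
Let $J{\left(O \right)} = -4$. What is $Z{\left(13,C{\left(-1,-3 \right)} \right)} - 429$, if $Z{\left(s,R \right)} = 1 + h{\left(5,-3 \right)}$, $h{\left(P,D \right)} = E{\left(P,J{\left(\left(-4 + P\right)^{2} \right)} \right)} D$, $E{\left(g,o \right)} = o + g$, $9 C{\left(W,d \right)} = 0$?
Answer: $-431$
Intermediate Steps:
$C{\left(W,d \right)} = 0$ ($C{\left(W,d \right)} = \frac{1}{9} \cdot 0 = 0$)
$E{\left(g,o \right)} = g + o$
$h{\left(P,D \right)} = D \left(-4 + P\right)$ ($h{\left(P,D \right)} = \left(P - 4\right) D = \left(-4 + P\right) D = D \left(-4 + P\right)$)
$Z{\left(s,R \right)} = -2$ ($Z{\left(s,R \right)} = 1 - 3 \left(-4 + 5\right) = 1 - 3 = -2$)
$Z{\left(13,C{\left(-1,-3 \right)} \right)} - 429 = -2 - 429 = -431$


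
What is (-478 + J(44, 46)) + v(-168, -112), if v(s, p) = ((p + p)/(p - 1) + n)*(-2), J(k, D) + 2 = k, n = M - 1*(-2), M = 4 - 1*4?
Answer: -50168/113 ≈ -443.96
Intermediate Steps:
M = 0 (M = 4 - 4 = 0)
n = 2 (n = 0 - 1*(-2) = 0 + 2 = 2)
J(k, D) = -2 + k
v(s, p) = -4 - 4*p/(-1 + p) (v(s, p) = ((p + p)/(p - 1) + 2)*(-2) = ((2*p)/(-1 + p) + 2)*(-2) = (2*p/(-1 + p) + 2)*(-2) = (2 + 2*p/(-1 + p))*(-2) = -4 - 4*p/(-1 + p))
(-478 + J(44, 46)) + v(-168, -112) = (-478 + (-2 + 44)) + 4*(1 - 2*(-112))/(-1 - 112) = (-478 + 42) + 4*(1 + 224)/(-113) = -436 + 4*(-1/113)*225 = -436 - 900/113 = -50168/113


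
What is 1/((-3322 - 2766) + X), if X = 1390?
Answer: -1/4698 ≈ -0.00021286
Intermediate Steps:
1/((-3322 - 2766) + X) = 1/((-3322 - 2766) + 1390) = 1/(-6088 + 1390) = 1/(-4698) = -1/4698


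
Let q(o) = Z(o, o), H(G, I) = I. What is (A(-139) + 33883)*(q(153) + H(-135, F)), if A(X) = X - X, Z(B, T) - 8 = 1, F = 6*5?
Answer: 1321437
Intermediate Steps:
F = 30
Z(B, T) = 9 (Z(B, T) = 8 + 1 = 9)
A(X) = 0
q(o) = 9
(A(-139) + 33883)*(q(153) + H(-135, F)) = (0 + 33883)*(9 + 30) = 33883*39 = 1321437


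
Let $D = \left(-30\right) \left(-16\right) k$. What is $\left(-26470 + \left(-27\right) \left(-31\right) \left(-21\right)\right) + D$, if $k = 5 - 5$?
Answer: $-44047$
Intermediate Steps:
$k = 0$
$D = 0$ ($D = \left(-30\right) \left(-16\right) 0 = 480 \cdot 0 = 0$)
$\left(-26470 + \left(-27\right) \left(-31\right) \left(-21\right)\right) + D = \left(-26470 + \left(-27\right) \left(-31\right) \left(-21\right)\right) + 0 = \left(-26470 + 837 \left(-21\right)\right) + 0 = \left(-26470 - 17577\right) + 0 = -44047 + 0 = -44047$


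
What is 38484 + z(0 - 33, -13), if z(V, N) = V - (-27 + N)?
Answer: 38491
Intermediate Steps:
z(V, N) = 27 + V - N (z(V, N) = V + (27 - N) = 27 + V - N)
38484 + z(0 - 33, -13) = 38484 + (27 + (0 - 33) - 1*(-13)) = 38484 + (27 - 33 + 13) = 38484 + 7 = 38491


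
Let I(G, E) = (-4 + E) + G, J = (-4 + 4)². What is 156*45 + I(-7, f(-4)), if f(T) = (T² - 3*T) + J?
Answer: 7037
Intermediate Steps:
J = 0 (J = 0² = 0)
f(T) = T² - 3*T (f(T) = (T² - 3*T) + 0 = T² - 3*T)
I(G, E) = -4 + E + G
156*45 + I(-7, f(-4)) = 156*45 + (-4 - 4*(-3 - 4) - 7) = 7020 + (-4 - 4*(-7) - 7) = 7020 + (-4 + 28 - 7) = 7020 + 17 = 7037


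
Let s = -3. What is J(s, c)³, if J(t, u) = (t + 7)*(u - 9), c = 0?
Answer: -46656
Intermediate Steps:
J(t, u) = (-9 + u)*(7 + t) (J(t, u) = (7 + t)*(-9 + u) = (-9 + u)*(7 + t))
J(s, c)³ = (-63 - 9*(-3) + 7*0 - 3*0)³ = (-63 + 27 + 0 + 0)³ = (-36)³ = -46656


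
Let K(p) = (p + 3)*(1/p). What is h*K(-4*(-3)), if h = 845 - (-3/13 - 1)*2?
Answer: 55085/52 ≈ 1059.3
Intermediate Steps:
K(p) = (3 + p)/p
h = 11017/13 (h = 845 - (-3*1/13 - 1)*2 = 845 - (-3/13 - 1)*2 = 845 - (-16)*2/13 = 845 - 1*(-32/13) = 845 + 32/13 = 11017/13 ≈ 847.46)
h*K(-4*(-3)) = 11017*((3 - 4*(-3))/((-4*(-3))))/13 = 11017*((3 + 12)/12)/13 = 11017*((1/12)*15)/13 = (11017/13)*(5/4) = 55085/52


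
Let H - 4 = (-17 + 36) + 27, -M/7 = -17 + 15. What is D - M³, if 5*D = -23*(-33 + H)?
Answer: -14111/5 ≈ -2822.2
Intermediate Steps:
M = 14 (M = -7*(-17 + 15) = -7*(-2) = 14)
H = 50 (H = 4 + ((-17 + 36) + 27) = 4 + (19 + 27) = 4 + 46 = 50)
D = -391/5 (D = (-23*(-33 + 50))/5 = (-23*17)/5 = (⅕)*(-391) = -391/5 ≈ -78.200)
D - M³ = -391/5 - 1*14³ = -391/5 - 1*2744 = -391/5 - 2744 = -14111/5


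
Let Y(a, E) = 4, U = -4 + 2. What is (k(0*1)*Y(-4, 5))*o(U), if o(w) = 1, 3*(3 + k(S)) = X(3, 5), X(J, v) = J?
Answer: -8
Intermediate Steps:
U = -2
k(S) = -2 (k(S) = -3 + (1/3)*3 = -3 + 1 = -2)
(k(0*1)*Y(-4, 5))*o(U) = -2*4*1 = -8*1 = -8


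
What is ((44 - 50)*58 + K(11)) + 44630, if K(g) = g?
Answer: 44293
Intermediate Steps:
((44 - 50)*58 + K(11)) + 44630 = ((44 - 50)*58 + 11) + 44630 = (-6*58 + 11) + 44630 = (-348 + 11) + 44630 = -337 + 44630 = 44293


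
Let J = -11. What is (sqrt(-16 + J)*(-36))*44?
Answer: -4752*I*sqrt(3) ≈ -8230.7*I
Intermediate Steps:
(sqrt(-16 + J)*(-36))*44 = (sqrt(-16 - 11)*(-36))*44 = (sqrt(-27)*(-36))*44 = ((3*I*sqrt(3))*(-36))*44 = -108*I*sqrt(3)*44 = -4752*I*sqrt(3)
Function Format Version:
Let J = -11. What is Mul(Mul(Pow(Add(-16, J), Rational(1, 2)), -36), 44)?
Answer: Mul(-4752, I, Pow(3, Rational(1, 2))) ≈ Mul(-8230.7, I)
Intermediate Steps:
Mul(Mul(Pow(Add(-16, J), Rational(1, 2)), -36), 44) = Mul(Mul(Pow(Add(-16, -11), Rational(1, 2)), -36), 44) = Mul(Mul(Pow(-27, Rational(1, 2)), -36), 44) = Mul(Mul(Mul(3, I, Pow(3, Rational(1, 2))), -36), 44) = Mul(Mul(-108, I, Pow(3, Rational(1, 2))), 44) = Mul(-4752, I, Pow(3, Rational(1, 2)))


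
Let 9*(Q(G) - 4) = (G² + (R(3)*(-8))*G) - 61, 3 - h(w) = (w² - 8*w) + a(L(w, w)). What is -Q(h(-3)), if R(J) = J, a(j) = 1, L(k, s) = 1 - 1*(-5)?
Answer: -560/3 ≈ -186.67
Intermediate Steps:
L(k, s) = 6 (L(k, s) = 1 + 5 = 6)
h(w) = 2 - w² + 8*w (h(w) = 3 - ((w² - 8*w) + 1) = 3 - (1 + w² - 8*w) = 3 + (-1 - w² + 8*w) = 2 - w² + 8*w)
Q(G) = -25/9 - 8*G/3 + G²/9 (Q(G) = 4 + ((G² + (3*(-8))*G) - 61)/9 = 4 + ((G² - 24*G) - 61)/9 = 4 + (-61 + G² - 24*G)/9 = 4 + (-61/9 - 8*G/3 + G²/9) = -25/9 - 8*G/3 + G²/9)
-Q(h(-3)) = -(-25/9 - 8*(2 - 1*(-3)² + 8*(-3))/3 + (2 - 1*(-3)² + 8*(-3))²/9) = -(-25/9 - 8*(2 - 1*9 - 24)/3 + (2 - 1*9 - 24)²/9) = -(-25/9 - 8*(2 - 9 - 24)/3 + (2 - 9 - 24)²/9) = -(-25/9 - 8/3*(-31) + (⅑)*(-31)²) = -(-25/9 + 248/3 + (⅑)*961) = -(-25/9 + 248/3 + 961/9) = -1*560/3 = -560/3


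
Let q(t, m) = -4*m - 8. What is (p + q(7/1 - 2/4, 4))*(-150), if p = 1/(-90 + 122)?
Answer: 57525/16 ≈ 3595.3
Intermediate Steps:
q(t, m) = -8 - 4*m
p = 1/32 ≈ 0.031250
(p + q(7/1 - 2/4, 4))*(-150) = (1/32 + (-8 - 4*4))*(-150) = (1/32 + (-8 - 16))*(-150) = (1/32 - 24)*(-150) = -767/32*(-150) = 57525/16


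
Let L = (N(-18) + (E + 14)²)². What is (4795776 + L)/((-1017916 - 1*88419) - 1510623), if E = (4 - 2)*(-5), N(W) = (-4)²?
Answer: -2398400/1308479 ≈ -1.8330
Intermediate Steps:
N(W) = 16
E = -10 (E = 2*(-5) = -10)
L = 1024 (L = (16 + (-10 + 14)²)² = (16 + 4²)² = (16 + 16)² = 32² = 1024)
(4795776 + L)/((-1017916 - 1*88419) - 1510623) = (4795776 + 1024)/((-1017916 - 1*88419) - 1510623) = 4796800/((-1017916 - 88419) - 1510623) = 4796800/(-1106335 - 1510623) = 4796800/(-2616958) = 4796800*(-1/2616958) = -2398400/1308479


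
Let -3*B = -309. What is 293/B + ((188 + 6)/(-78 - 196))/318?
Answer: 12754847/4487298 ≈ 2.8424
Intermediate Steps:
B = 103 (B = -1/3*(-309) = 103)
293/B + ((188 + 6)/(-78 - 196))/318 = 293/103 + ((188 + 6)/(-78 - 196))/318 = 293*(1/103) + (194/(-274))*(1/318) = 293/103 + (194*(-1/274))*(1/318) = 293/103 - 97/137*1/318 = 293/103 - 97/43566 = 12754847/4487298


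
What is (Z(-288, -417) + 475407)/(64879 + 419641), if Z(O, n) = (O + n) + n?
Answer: 94857/96904 ≈ 0.97888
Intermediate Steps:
Z(O, n) = O + 2*n
(Z(-288, -417) + 475407)/(64879 + 419641) = ((-288 + 2*(-417)) + 475407)/(64879 + 419641) = ((-288 - 834) + 475407)/484520 = (-1122 + 475407)*(1/484520) = 474285*(1/484520) = 94857/96904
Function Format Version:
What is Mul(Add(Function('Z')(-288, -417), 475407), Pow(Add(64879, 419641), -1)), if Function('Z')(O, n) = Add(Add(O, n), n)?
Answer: Rational(94857, 96904) ≈ 0.97888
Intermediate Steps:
Function('Z')(O, n) = Add(O, Mul(2, n))
Mul(Add(Function('Z')(-288, -417), 475407), Pow(Add(64879, 419641), -1)) = Mul(Add(Add(-288, Mul(2, -417)), 475407), Pow(Add(64879, 419641), -1)) = Mul(Add(Add(-288, -834), 475407), Pow(484520, -1)) = Mul(Add(-1122, 475407), Rational(1, 484520)) = Mul(474285, Rational(1, 484520)) = Rational(94857, 96904)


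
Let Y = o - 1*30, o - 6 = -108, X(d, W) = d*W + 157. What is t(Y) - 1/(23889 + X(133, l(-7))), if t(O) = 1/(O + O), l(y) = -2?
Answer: -6011/1569480 ≈ -0.0038299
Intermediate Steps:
X(d, W) = 157 + W*d (X(d, W) = W*d + 157 = 157 + W*d)
o = -102 (o = 6 - 108 = -102)
Y = -132 (Y = -102 - 1*30 = -102 - 30 = -132)
t(O) = 1/(2*O)
t(Y) - 1/(23889 + X(133, l(-7))) = (½)/(-132) - 1/(23889 + (157 - 2*133)) = (½)*(-1/132) - 1/(23889 + (157 - 266)) = -1/264 - 1/(23889 - 109) = -1/264 - 1/23780 = -6011/1569480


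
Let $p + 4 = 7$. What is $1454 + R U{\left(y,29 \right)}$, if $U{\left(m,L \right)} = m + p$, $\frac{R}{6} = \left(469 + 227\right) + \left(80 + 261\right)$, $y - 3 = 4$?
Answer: $63674$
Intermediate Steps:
$y = 7$ ($y = 3 + 4 = 7$)
$p = 3$ ($p = -4 + 7 = 3$)
$R = 6222$ ($R = 6 \left(\left(469 + 227\right) + \left(80 + 261\right)\right) = 6 \left(696 + 341\right) = 6 \cdot 1037 = 6222$)
$U{\left(m,L \right)} = 3 + m$ ($U{\left(m,L \right)} = m + 3 = 3 + m$)
$1454 + R U{\left(y,29 \right)} = 1454 + 6222 \left(3 + 7\right) = 1454 + 6222 \cdot 10 = 1454 + 62220 = 63674$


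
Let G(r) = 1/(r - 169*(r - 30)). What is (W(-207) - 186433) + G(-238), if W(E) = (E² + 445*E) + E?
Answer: -10628508923/45054 ≈ -2.3591e+5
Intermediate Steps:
G(r) = 1/(5070 - 168*r) (G(r) = 1/(r - 169*(-30 + r)) = 1/(r + (5070 - 169*r)) = 1/(5070 - 168*r))
W(E) = E² + 446*E
(W(-207) - 186433) + G(-238) = (-207*(446 - 207) - 186433) - 1/(-5070 + 168*(-238)) = (-207*239 - 186433) - 1/(-5070 - 39984) = (-49473 - 186433) - 1/(-45054) = -235906 - 1*(-1/45054) = -235906 + 1/45054 = -10628508923/45054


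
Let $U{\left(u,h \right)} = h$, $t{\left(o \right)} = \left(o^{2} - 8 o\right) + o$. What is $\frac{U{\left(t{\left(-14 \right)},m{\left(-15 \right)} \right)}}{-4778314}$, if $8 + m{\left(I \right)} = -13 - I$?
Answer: $\frac{3}{2389157} \approx 1.2557 \cdot 10^{-6}$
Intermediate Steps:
$m{\left(I \right)} = -21 - I$ ($m{\left(I \right)} = -8 - \left(13 + I\right) = -21 - I$)
$t{\left(o \right)} = o^{2} - 7 o$
$\frac{U{\left(t{\left(-14 \right)},m{\left(-15 \right)} \right)}}{-4778314} = \frac{-21 - -15}{-4778314} = \left(-21 + 15\right) \left(- \frac{1}{4778314}\right) = \left(-6\right) \left(- \frac{1}{4778314}\right) = \frac{3}{2389157}$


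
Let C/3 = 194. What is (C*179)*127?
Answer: 13230606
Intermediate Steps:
C = 582 (C = 3*194 = 582)
(C*179)*127 = (582*179)*127 = 104178*127 = 13230606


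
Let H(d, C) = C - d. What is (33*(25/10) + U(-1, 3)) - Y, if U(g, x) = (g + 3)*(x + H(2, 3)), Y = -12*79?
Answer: 2077/2 ≈ 1038.5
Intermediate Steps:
Y = -948
U(g, x) = (1 + x)*(3 + g) (U(g, x) = (g + 3)*(x + (3 - 1*2)) = (3 + g)*(x + (3 - 2)) = (3 + g)*(x + 1) = (3 + g)*(1 + x) = (1 + x)*(3 + g))
(33*(25/10) + U(-1, 3)) - Y = (33*(25/10) + (3 - 1 + 3*3 - 1*3)) - 1*(-948) = (33*(25*(1/10)) + (3 - 1 + 9 - 3)) + 948 = (33*(5/2) + 8) + 948 = (165/2 + 8) + 948 = 181/2 + 948 = 2077/2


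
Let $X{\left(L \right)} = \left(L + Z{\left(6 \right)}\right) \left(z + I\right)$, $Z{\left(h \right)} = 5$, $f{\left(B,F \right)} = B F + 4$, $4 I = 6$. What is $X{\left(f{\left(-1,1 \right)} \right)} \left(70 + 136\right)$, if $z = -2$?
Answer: $-824$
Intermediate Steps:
$I = \frac{3}{2}$ ($I = \frac{1}{4} \cdot 6 = \frac{3}{2} \approx 1.5$)
$f{\left(B,F \right)} = 4 + B F$
$X{\left(L \right)} = - \frac{5}{2} - \frac{L}{2}$ ($X{\left(L \right)} = \left(L + 5\right) \left(-2 + \frac{3}{2}\right) = \left(5 + L\right) \left(- \frac{1}{2}\right) = - \frac{5}{2} - \frac{L}{2}$)
$X{\left(f{\left(-1,1 \right)} \right)} \left(70 + 136\right) = \left(- \frac{5}{2} - \frac{4 - 1}{2}\right) \left(70 + 136\right) = \left(- \frac{5}{2} - \frac{4 - 1}{2}\right) 206 = \left(- \frac{5}{2} - \frac{3}{2}\right) 206 = \left(-4\right) 206 = -824$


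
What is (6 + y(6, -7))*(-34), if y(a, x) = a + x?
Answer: -170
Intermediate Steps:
(6 + y(6, -7))*(-34) = (6 + (6 - 7))*(-34) = (6 - 1)*(-34) = 5*(-34) = -170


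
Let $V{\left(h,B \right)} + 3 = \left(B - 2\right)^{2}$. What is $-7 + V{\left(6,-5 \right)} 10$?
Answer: $453$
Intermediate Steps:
$V{\left(h,B \right)} = -3 + \left(-2 + B\right)^{2}$ ($V{\left(h,B \right)} = -3 + \left(B - 2\right)^{2} = -3 + \left(-2 + B\right)^{2}$)
$-7 + V{\left(6,-5 \right)} 10 = -7 + \left(-3 + \left(-2 - 5\right)^{2}\right) 10 = -7 + \left(-3 + \left(-7\right)^{2}\right) 10 = -7 + \left(-3 + 49\right) 10 = -7 + 46 \cdot 10 = -7 + 460 = 453$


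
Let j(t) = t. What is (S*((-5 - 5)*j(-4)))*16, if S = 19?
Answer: 12160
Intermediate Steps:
(S*((-5 - 5)*j(-4)))*16 = (19*((-5 - 5)*(-4)))*16 = (19*(-10*(-4)))*16 = (19*40)*16 = 760*16 = 12160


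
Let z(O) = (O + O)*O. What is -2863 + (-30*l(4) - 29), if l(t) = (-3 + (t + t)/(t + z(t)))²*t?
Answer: -103084/27 ≈ -3817.9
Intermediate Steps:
z(O) = 2*O² (z(O) = (2*O)*O = 2*O²)
l(t) = t*(-3 + 2*t/(t + 2*t²))² (l(t) = (-3 + (t + t)/(t + 2*t²))²*t = (-3 + (2*t)/(t + 2*t²))²*t = (-3 + 2*t/(t + 2*t²))²*t = t*(-3 + 2*t/(t + 2*t²))²)
-2863 + (-30*l(4) - 29) = -2863 + (-120*(1 + 6*4)²/(1 + 2*4)² - 29) = -2863 + (-120*(1 + 24)²/(1 + 8)² - 29) = -2863 + (-120*25²/9² - 29) = -2863 + (-120*625/81 - 29) = -2863 + (-30*2500/81 - 29) = -2863 + (-25000/27 - 29) = -2863 - 25783/27 = -103084/27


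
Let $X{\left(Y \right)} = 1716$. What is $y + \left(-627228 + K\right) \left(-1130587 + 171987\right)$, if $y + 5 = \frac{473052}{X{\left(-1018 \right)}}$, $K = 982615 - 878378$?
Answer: $\frac{71691501720506}{143} \approx 5.0134 \cdot 10^{11}$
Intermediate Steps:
$K = 104237$ ($K = 982615 - 878378 = 104237$)
$y = \frac{38706}{143}$ ($y = -5 + \frac{473052}{1716} = -5 + 473052 \cdot \frac{1}{1716} = -5 + \frac{39421}{143} = \frac{38706}{143} \approx 270.67$)
$y + \left(-627228 + K\right) \left(-1130587 + 171987\right) = \frac{38706}{143} + \left(-627228 + 104237\right) \left(-1130587 + 171987\right) = \frac{38706}{143} - -501339172600 = \frac{38706}{143} + 501339172600 = \frac{71691501720506}{143}$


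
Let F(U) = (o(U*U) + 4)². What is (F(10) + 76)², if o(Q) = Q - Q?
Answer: 8464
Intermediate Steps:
o(Q) = 0
F(U) = 16 (F(U) = (0 + 4)² = 4² = 16)
(F(10) + 76)² = (16 + 76)² = 92² = 8464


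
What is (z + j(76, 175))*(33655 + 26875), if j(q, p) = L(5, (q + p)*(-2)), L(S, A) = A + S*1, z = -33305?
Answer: -2046035060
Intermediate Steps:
L(S, A) = A + S
j(q, p) = 5 - 2*p - 2*q (j(q, p) = (q + p)*(-2) + 5 = (p + q)*(-2) + 5 = (-2*p - 2*q) + 5 = 5 - 2*p - 2*q)
(z + j(76, 175))*(33655 + 26875) = (-33305 + (5 - 2*175 - 2*76))*(33655 + 26875) = (-33305 + (5 - 350 - 152))*60530 = (-33305 - 497)*60530 = -33802*60530 = -2046035060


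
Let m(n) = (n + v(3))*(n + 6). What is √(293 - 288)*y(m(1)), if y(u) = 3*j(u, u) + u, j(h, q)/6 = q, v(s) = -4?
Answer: -399*√5 ≈ -892.19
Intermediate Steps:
j(h, q) = 6*q
m(n) = (-4 + n)*(6 + n) (m(n) = (n - 4)*(n + 6) = (-4 + n)*(6 + n))
y(u) = 19*u (y(u) = 3*(6*u) + u = 18*u + u = 19*u)
√(293 - 288)*y(m(1)) = √(293 - 288)*(19*(-24 + 1² + 2*1)) = √5*(19*(-24 + 1 + 2)) = √5*(19*(-21)) = √5*(-399) = -399*√5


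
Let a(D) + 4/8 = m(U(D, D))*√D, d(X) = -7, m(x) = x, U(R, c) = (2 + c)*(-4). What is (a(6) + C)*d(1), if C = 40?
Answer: -553/2 + 224*√6 ≈ 272.19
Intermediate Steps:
U(R, c) = -8 - 4*c
a(D) = -½ + √D*(-8 - 4*D) (a(D) = -½ + (-8 - 4*D)*√D = -½ + √D*(-8 - 4*D))
(a(6) + C)*d(1) = ((-½ - 4*√6*(2 + 6)) + 40)*(-7) = ((-½ - 4*√6*8) + 40)*(-7) = ((-½ - 32*√6) + 40)*(-7) = (79/2 - 32*√6)*(-7) = -553/2 + 224*√6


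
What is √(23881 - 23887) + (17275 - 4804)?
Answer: 12471 + I*√6 ≈ 12471.0 + 2.4495*I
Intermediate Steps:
√(23881 - 23887) + (17275 - 4804) = √(-6) + 12471 = I*√6 + 12471 = 12471 + I*√6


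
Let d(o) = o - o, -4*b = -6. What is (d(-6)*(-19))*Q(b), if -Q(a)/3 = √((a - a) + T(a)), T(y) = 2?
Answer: 0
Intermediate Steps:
b = 3/2 (b = -¼*(-6) = 3/2 ≈ 1.5000)
d(o) = 0
Q(a) = -3*√2 (Q(a) = -3*√((a - a) + 2) = -3*√(0 + 2) = -3*√2)
(d(-6)*(-19))*Q(b) = (0*(-19))*(-3*√2) = 0*(-3*√2) = 0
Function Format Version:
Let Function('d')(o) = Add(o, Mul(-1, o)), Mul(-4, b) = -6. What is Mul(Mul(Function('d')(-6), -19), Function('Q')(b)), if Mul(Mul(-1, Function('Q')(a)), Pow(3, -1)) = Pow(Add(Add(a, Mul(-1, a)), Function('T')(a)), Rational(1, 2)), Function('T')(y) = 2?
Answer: 0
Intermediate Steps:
b = Rational(3, 2) (b = Mul(Rational(-1, 4), -6) = Rational(3, 2) ≈ 1.5000)
Function('d')(o) = 0
Function('Q')(a) = Mul(-3, Pow(2, Rational(1, 2))) (Function('Q')(a) = Mul(-3, Pow(Add(Add(a, Mul(-1, a)), 2), Rational(1, 2))) = Mul(-3, Pow(Add(0, 2), Rational(1, 2))) = Mul(-3, Pow(2, Rational(1, 2))))
Mul(Mul(Function('d')(-6), -19), Function('Q')(b)) = Mul(Mul(0, -19), Mul(-3, Pow(2, Rational(1, 2)))) = Mul(0, Mul(-3, Pow(2, Rational(1, 2)))) = 0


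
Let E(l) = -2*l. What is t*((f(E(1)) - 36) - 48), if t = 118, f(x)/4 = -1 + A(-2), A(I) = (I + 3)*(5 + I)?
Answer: -8968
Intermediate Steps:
A(I) = (3 + I)*(5 + I)
f(x) = 8 (f(x) = 4*(-1 + (15 + (-2)**2 + 8*(-2))) = 4*(-1 + (15 + 4 - 16)) = 4*(-1 + 3) = 4*2 = 8)
t*((f(E(1)) - 36) - 48) = 118*((8 - 36) - 48) = 118*(-28 - 48) = 118*(-76) = -8968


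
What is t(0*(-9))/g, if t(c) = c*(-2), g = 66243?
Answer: 0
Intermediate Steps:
t(c) = -2*c
t(0*(-9))/g = -0*(-9)/66243 = -2*0*(1/66243) = 0*(1/66243) = 0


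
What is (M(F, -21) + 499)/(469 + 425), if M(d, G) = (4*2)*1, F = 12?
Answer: 169/298 ≈ 0.56711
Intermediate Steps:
M(d, G) = 8 (M(d, G) = 8*1 = 8)
(M(F, -21) + 499)/(469 + 425) = (8 + 499)/(469 + 425) = 507/894 = 507*(1/894) = 169/298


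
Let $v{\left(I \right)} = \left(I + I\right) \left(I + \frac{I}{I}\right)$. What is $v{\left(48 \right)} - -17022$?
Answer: $21726$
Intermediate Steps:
$v{\left(I \right)} = 2 I \left(1 + I\right)$ ($v{\left(I \right)} = 2 I \left(I + 1\right) = 2 I \left(1 + I\right)$)
$v{\left(48 \right)} - -17022 = 2 \cdot 48 \left(1 + 48\right) - -17022 = 2 \cdot 48 \cdot 49 + 17022 = 4704 + 17022 = 21726$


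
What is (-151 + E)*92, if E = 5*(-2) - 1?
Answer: -14904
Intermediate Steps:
E = -11 (E = -10 - 1 = -11)
(-151 + E)*92 = (-151 - 11)*92 = -162*92 = -14904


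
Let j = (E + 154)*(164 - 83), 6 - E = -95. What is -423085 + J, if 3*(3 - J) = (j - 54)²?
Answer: -141890149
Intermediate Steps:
E = 101 (E = 6 - 1*(-95) = 6 + 95 = 101)
j = 20655 (j = (101 + 154)*(164 - 83) = 255*81 = 20655)
J = -141467064 (J = 3 - (20655 - 54)²/3 = 3 - ⅓*20601² = 3 - ⅓*424401201 = 3 - 141467067 = -141467064)
-423085 + J = -423085 - 141467064 = -141890149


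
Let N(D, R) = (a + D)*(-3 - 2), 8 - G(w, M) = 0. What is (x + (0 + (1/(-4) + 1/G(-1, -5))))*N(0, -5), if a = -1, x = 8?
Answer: 315/8 ≈ 39.375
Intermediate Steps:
G(w, M) = 8 (G(w, M) = 8 - 1*0 = 8 + 0 = 8)
N(D, R) = 5 - 5*D (N(D, R) = (-1 + D)*(-3 - 2) = (-1 + D)*(-5) = 5 - 5*D)
(x + (0 + (1/(-4) + 1/G(-1, -5))))*N(0, -5) = (8 + (0 + (1/(-4) + 1/8)))*(5 - 5*0) = (8 + (0 + (1*(-¼) + 1*(⅛))))*(5 + 0) = (8 + (0 + (-¼ + ⅛)))*5 = (8 + (0 - ⅛))*5 = (8 - ⅛)*5 = (63/8)*5 = 315/8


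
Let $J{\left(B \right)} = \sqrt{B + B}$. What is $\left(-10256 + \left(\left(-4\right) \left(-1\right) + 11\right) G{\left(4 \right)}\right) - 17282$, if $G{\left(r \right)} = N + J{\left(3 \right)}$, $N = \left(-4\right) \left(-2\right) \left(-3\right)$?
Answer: $-27898 + 15 \sqrt{6} \approx -27861.0$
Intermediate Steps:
$J{\left(B \right)} = \sqrt{2} \sqrt{B}$ ($J{\left(B \right)} = \sqrt{2 B} = \sqrt{2} \sqrt{B}$)
$N = -24$ ($N = 8 \left(-3\right) = -24$)
$G{\left(r \right)} = -24 + \sqrt{6}$ ($G{\left(r \right)} = -24 + \sqrt{2} \sqrt{3} = -24 + \sqrt{6}$)
$\left(-10256 + \left(\left(-4\right) \left(-1\right) + 11\right) G{\left(4 \right)}\right) - 17282 = \left(-10256 + \left(\left(-4\right) \left(-1\right) + 11\right) \left(-24 + \sqrt{6}\right)\right) - 17282 = \left(-10256 + \left(4 + 11\right) \left(-24 + \sqrt{6}\right)\right) - 17282 = \left(-10256 + 15 \left(-24 + \sqrt{6}\right)\right) - 17282 = \left(-10256 - \left(360 - 15 \sqrt{6}\right)\right) - 17282 = \left(-10616 + 15 \sqrt{6}\right) - 17282 = -27898 + 15 \sqrt{6}$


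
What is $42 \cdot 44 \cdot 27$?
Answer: $49896$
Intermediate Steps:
$42 \cdot 44 \cdot 27 = 1848 \cdot 27 = 49896$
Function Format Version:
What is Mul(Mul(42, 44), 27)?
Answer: 49896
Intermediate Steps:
Mul(Mul(42, 44), 27) = Mul(1848, 27) = 49896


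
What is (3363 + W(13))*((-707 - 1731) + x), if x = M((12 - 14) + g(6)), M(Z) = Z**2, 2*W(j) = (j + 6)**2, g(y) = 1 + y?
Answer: -17100931/2 ≈ -8.5505e+6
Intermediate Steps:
W(j) = (6 + j)**2/2 (W(j) = (j + 6)**2/2 = (6 + j)**2/2)
x = 25 (x = ((12 - 14) + (1 + 6))**2 = (-2 + 7)**2 = 5**2 = 25)
(3363 + W(13))*((-707 - 1731) + x) = (3363 + (6 + 13)**2/2)*((-707 - 1731) + 25) = (3363 + (1/2)*19**2)*(-2438 + 25) = (3363 + (1/2)*361)*(-2413) = (3363 + 361/2)*(-2413) = (7087/2)*(-2413) = -17100931/2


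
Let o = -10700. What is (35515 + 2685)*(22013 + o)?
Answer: 432156600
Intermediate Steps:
(35515 + 2685)*(22013 + o) = (35515 + 2685)*(22013 - 10700) = 38200*11313 = 432156600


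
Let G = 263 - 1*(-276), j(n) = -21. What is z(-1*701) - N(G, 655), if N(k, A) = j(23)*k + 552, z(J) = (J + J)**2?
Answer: 1976371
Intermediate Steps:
z(J) = 4*J**2 (z(J) = (2*J)**2 = 4*J**2)
G = 539 (G = 263 + 276 = 539)
N(k, A) = 552 - 21*k (N(k, A) = -21*k + 552 = 552 - 21*k)
z(-1*701) - N(G, 655) = 4*(-1*701)**2 - (552 - 21*539) = 4*(-701)**2 - (552 - 11319) = 4*491401 - 1*(-10767) = 1965604 + 10767 = 1976371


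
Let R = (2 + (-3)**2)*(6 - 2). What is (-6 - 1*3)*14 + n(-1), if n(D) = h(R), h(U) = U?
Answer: -82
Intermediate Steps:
R = 44 (R = (2 + 9)*4 = 11*4 = 44)
n(D) = 44
(-6 - 1*3)*14 + n(-1) = (-6 - 1*3)*14 + 44 = (-6 - 3)*14 + 44 = -9*14 + 44 = -126 + 44 = -82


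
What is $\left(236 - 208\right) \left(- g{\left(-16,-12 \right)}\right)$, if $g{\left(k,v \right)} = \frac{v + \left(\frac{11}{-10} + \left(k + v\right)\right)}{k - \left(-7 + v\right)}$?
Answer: $\frac{1918}{5} \approx 383.6$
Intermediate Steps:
$g{\left(k,v \right)} = \frac{- \frac{11}{10} + k + 2 v}{7 + k - v}$ ($g{\left(k,v \right)} = \frac{v + \left(11 \left(- \frac{1}{10}\right) + \left(k + v\right)\right)}{7 + k - v} = \frac{v - \left(\frac{11}{10} - k - v\right)}{7 + k - v} = \frac{v + \left(- \frac{11}{10} + k + v\right)}{7 + k - v} = \frac{- \frac{11}{10} + k + 2 v}{7 + k - v}$)
$\left(236 - 208\right) \left(- g{\left(-16,-12 \right)}\right) = \left(236 - 208\right) \left(- \frac{- \frac{11}{10} - 16 + 2 \left(-12\right)}{7 - 16 - -12}\right) = 28 \left(- \frac{- \frac{11}{10} - 16 - 24}{7 - 16 + 12}\right) = 28 \left(- \frac{-411}{3 \cdot 10}\right) = 28 \left(\left(-1\right) \left(- \frac{137}{10}\right)\right) = 28 \cdot \frac{137}{10} = \frac{1918}{5}$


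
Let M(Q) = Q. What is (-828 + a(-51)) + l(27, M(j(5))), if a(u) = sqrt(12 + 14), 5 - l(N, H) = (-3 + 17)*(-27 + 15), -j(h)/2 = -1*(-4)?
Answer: -655 + sqrt(26) ≈ -649.90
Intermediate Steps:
j(h) = -8 (j(h) = -(-2)*(-4) = -2*4 = -8)
l(N, H) = 173 (l(N, H) = 5 - (-3 + 17)*(-27 + 15) = 5 - 14*(-12) = 5 - 1*(-168) = 5 + 168 = 173)
a(u) = sqrt(26)
(-828 + a(-51)) + l(27, M(j(5))) = (-828 + sqrt(26)) + 173 = -655 + sqrt(26)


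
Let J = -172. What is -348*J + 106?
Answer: 59962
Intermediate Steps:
-348*J + 106 = -348*(-172) + 106 = 59856 + 106 = 59962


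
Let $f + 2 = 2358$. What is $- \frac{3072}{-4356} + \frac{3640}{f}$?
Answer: $\frac{481114}{213807} \approx 2.2502$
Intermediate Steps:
$f = 2356$ ($f = -2 + 2358 = 2356$)
$- \frac{3072}{-4356} + \frac{3640}{f} = - \frac{3072}{-4356} + \frac{3640}{2356} = \left(-3072\right) \left(- \frac{1}{4356}\right) + 3640 \cdot \frac{1}{2356} = \frac{256}{363} + \frac{910}{589} = \frac{481114}{213807}$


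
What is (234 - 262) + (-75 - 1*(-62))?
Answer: -41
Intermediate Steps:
(234 - 262) + (-75 - 1*(-62)) = -28 + (-75 + 62) = -28 - 13 = -41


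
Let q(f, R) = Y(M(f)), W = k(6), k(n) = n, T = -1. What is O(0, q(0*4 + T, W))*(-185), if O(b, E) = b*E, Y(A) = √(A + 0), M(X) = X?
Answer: 0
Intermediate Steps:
W = 6
Y(A) = √A
q(f, R) = √f
O(b, E) = E*b
O(0, q(0*4 + T, W))*(-185) = (√(0*4 - 1)*0)*(-185) = (√(0 - 1)*0)*(-185) = (√(-1)*0)*(-185) = (I*0)*(-185) = 0*(-185) = 0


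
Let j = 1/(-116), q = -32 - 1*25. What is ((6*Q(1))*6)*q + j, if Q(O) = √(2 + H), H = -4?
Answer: -1/116 - 2052*I*√2 ≈ -0.0086207 - 2902.0*I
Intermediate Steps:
Q(O) = I*√2 (Q(O) = √(2 - 4) = √(-2) = I*√2)
q = -57 (q = -32 - 25 = -57)
j = -1/116 ≈ -0.0086207
((6*Q(1))*6)*q + j = ((6*(I*√2))*6)*(-57) - 1/116 = ((6*I*√2)*6)*(-57) - 1/116 = (36*I*√2)*(-57) - 1/116 = -2052*I*√2 - 1/116 = -1/116 - 2052*I*√2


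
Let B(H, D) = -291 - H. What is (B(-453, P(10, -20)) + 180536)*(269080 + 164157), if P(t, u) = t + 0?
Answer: 78285059426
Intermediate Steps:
P(t, u) = t
(B(-453, P(10, -20)) + 180536)*(269080 + 164157) = ((-291 - 1*(-453)) + 180536)*(269080 + 164157) = ((-291 + 453) + 180536)*433237 = (162 + 180536)*433237 = 180698*433237 = 78285059426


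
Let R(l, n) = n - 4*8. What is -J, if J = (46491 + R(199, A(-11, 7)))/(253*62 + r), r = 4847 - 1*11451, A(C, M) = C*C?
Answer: -23290/4541 ≈ -5.1288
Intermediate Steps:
A(C, M) = C**2
R(l, n) = -32 + n (R(l, n) = n - 32 = -32 + n)
r = -6604 (r = 4847 - 11451 = -6604)
J = 23290/4541 (J = (46491 + (-32 + (-11)**2))/(253*62 - 6604) = (46491 + (-32 + 121))/(15686 - 6604) = (46491 + 89)/9082 = 46580*(1/9082) = 23290/4541 ≈ 5.1288)
-J = -1*23290/4541 = -23290/4541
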